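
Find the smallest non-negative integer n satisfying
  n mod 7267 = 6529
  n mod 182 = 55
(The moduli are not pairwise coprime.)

64665

gcd(7267, 182) = 13 and 13 | (55 − 6529), so the pair is consistent; merging gives n ≡ 64665 (mod 101738), where 101738 = lcm(7267, 182).
The solution is unique modulo lcm(7267, 182) = 101738.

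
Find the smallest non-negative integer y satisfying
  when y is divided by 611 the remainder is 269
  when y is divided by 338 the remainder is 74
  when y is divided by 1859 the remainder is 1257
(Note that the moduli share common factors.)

gcd(611, 338) = 13 and 13 | (74 − 269), so the pair is consistent; merging gives y ≡ 2102 (mod 15886), where 15886 = lcm(611, 338).
gcd(15886, 1859) = 169 and 169 | (1257 − 2102), so the pair is consistent; merging gives y ≡ 17988 (mod 174746), where 174746 = lcm(15886, 1859).
The solution is unique modulo lcm(611, 338, 1859) = 174746.

17988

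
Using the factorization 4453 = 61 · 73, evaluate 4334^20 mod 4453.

Mod 61: 4334 ≡ 3; 3^20 ≡ 1 (mod 61).
Mod 73: 4334 ≡ 27; 27^20 ≡ 1 (mod 73).
Combine by CRT: x ≡ 1 (mod 61), x ≡ 1 (mod 73) ⇒ x ≡ 1 (mod 4453).

1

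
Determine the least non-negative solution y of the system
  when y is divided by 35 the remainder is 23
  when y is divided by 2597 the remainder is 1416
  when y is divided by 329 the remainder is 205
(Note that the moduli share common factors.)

237743

Combine the congruences pairwise.
gcd(35, 2597) = 7 and 7 | (1416 − 23), so the pair is consistent; merging gives y ≡ 4013 (mod 12985), where 12985 = lcm(35, 2597).
gcd(12985, 329) = 7 and 7 | (205 − 4013), so the pair is consistent; merging gives y ≡ 237743 (mod 610295), where 610295 = lcm(12985, 329).
The solution is unique modulo lcm(35, 2597, 329) = 610295.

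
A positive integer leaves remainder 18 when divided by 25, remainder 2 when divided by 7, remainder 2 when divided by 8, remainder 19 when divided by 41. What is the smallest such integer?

From a ≡ 18 (mod 25) write a = 18 + 25t. Substituting into a ≡ 2 (mod 7) gives 25t ≡ 5 (mod 7), and since 4⁻¹ ≡ 2 (mod 7), t ≡ 3. Hence a ≡ 18 + 25·3 = 93 (mod 175).
From a ≡ 93 (mod 175) write a = 93 + 175t. Substituting into a ≡ 2 (mod 8) gives 175t ≡ 5 (mod 8), and since 7⁻¹ ≡ 7 (mod 8), t ≡ 3. Hence a ≡ 93 + 175·3 = 618 (mod 1400).
From a ≡ 618 (mod 1400) write a = 618 + 1400t. Substituting into a ≡ 19 (mod 41) gives 1400t ≡ 16 (mod 41), and since 6⁻¹ ≡ 7 (mod 41), t ≡ 30. Hence a ≡ 618 + 1400·30 = 42618 (mod 57400).

42618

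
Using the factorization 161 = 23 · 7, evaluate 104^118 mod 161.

Mod 23: 104 ≡ 12; by Fermat, exponent reduces to 118 mod 22 = 8; 12^8 ≡ 8 (mod 23).
Mod 7: 104 ≡ 6; by Fermat, exponent reduces to 118 mod 6 = 4; 6^4 ≡ 1 (mod 7).
Combine by CRT: x ≡ 8 (mod 23), x ≡ 1 (mod 7) ⇒ x ≡ 8 (mod 161).

8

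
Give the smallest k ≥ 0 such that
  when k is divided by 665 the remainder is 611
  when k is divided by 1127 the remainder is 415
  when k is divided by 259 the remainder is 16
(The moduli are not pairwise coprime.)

2635341

gcd(665, 1127) = 7 and 7 | (415 − 611), so the pair is consistent; merging gives k ≡ 65781 (mod 107065), where 107065 = lcm(665, 1127).
gcd(107065, 259) = 7 and 7 | (16 − 65781), so the pair is consistent; merging gives k ≡ 2635341 (mod 3961405), where 3961405 = lcm(107065, 259).
The solution is unique modulo lcm(665, 1127, 259) = 3961405.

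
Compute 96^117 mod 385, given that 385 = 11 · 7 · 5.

321

Mod 11: 96 ≡ 8; by Fermat, exponent reduces to 117 mod 10 = 7; 8^7 ≡ 2 (mod 11).
Mod 7: 96 ≡ 5; by Fermat, exponent reduces to 117 mod 6 = 3; 5^3 ≡ 6 (mod 7).
Mod 5: 96 ≡ 1; by Fermat, exponent reduces to 117 mod 4 = 1; 1^1 ≡ 1 (mod 5).
Combine by CRT: x ≡ 2 (mod 11), x ≡ 6 (mod 7), x ≡ 1 (mod 5) ⇒ x ≡ 321 (mod 385).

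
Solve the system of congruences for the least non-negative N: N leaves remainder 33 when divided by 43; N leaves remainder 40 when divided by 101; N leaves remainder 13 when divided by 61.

From N ≡ 33 (mod 43) write N = 33 + 43t. Substituting into N ≡ 40 (mod 101) gives 43t ≡ 7 (mod 101), and since 43⁻¹ ≡ 47 (mod 101), t ≡ 26. Hence N ≡ 33 + 43·26 = 1151 (mod 4343).
From N ≡ 1151 (mod 4343) write N = 1151 + 4343t. Substituting into N ≡ 13 (mod 61) gives 4343t ≡ 21 (mod 61), and since 12⁻¹ ≡ 56 (mod 61), t ≡ 17. Hence N ≡ 1151 + 4343·17 = 74982 (mod 264923).

74982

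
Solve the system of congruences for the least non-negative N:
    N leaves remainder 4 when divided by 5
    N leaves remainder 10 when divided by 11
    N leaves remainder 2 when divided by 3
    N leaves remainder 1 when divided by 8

From N ≡ 4 (mod 5) write N = 4 + 5t. Substituting into N ≡ 10 (mod 11) gives 5t ≡ 6 (mod 11), and since 5⁻¹ ≡ 9 (mod 11), t ≡ 10. Hence N ≡ 4 + 5·10 = 54 (mod 55).
From N ≡ 54 (mod 55) write N = 54 + 55t. Substituting into N ≡ 2 (mod 3) gives 55t ≡ 2 (mod 3), and since 1⁻¹ ≡ 1 (mod 3), t ≡ 2. Hence N ≡ 54 + 55·2 = 164 (mod 165).
From N ≡ 164 (mod 165) write N = 164 + 165t. Substituting into N ≡ 1 (mod 8) gives 165t ≡ 5 (mod 8), and since 5⁻¹ ≡ 5 (mod 8), t ≡ 1. Hence N ≡ 164 + 165·1 = 329 (mod 1320).

329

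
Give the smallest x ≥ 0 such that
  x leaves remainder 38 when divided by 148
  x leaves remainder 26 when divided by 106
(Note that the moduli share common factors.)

4478

Combine the congruences pairwise.
gcd(148, 106) = 2 and 2 | (26 − 38), so the pair is consistent; merging gives x ≡ 4478 (mod 7844), where 7844 = lcm(148, 106).
The solution is unique modulo lcm(148, 106) = 7844.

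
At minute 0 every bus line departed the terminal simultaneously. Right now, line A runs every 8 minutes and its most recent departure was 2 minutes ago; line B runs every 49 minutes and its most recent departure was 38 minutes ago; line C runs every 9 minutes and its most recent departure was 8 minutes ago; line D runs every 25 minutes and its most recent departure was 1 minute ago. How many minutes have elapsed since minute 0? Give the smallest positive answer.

The moduli are pairwise coprime; N = 8·49·9·25 = 88200.
N/8 = 11025; 11025 ≡ 1 (mod 8), inverse 1.
N/49 = 1800; 1800 ≡ 36 (mod 49); 36·15 ≡ 1, so inverse 15.
N/9 = 9800; 9800 ≡ 8 (mod 9); 8·8 ≡ 1, so inverse 8.
N/25 = 3528; 3528 ≡ 3 (mod 25); 3·17 ≡ 1, so inverse 17.
t ≡ 2·11025·1 + 38·1800·15 + 8·9800·8 + 1·3528·17 = 1735226.
1735226 mod 88200 = 59426.

59426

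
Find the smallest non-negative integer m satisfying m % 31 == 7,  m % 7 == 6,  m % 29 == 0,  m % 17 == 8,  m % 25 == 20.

1666195

The moduli are pairwise coprime; N = 31·7·29·17·25 = 2674525.
N/31 = 86275; 86275 ≡ 2 (mod 31); 2·16 ≡ 1, so inverse 16.
N/7 = 382075; 382075 ≡ 1 (mod 7), inverse 1.
N/29 = 92225; 92225 ≡ 5 (mod 29); 5·6 ≡ 1, so inverse 6.
N/17 = 157325; 157325 ≡ 7 (mod 17); 7·5 ≡ 1, so inverse 5.
N/25 = 106981; 106981 ≡ 6 (mod 25); 6·21 ≡ 1, so inverse 21.
m ≡ 7·86275·16 + 6·382075·1 + 0·92225·6 + 8·157325·5 + 20·106981·21 = 63180270.
63180270 mod 2674525 = 1666195.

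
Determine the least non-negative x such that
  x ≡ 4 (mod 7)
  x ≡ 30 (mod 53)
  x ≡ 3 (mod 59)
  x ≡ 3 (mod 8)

167563

The moduli are pairwise coprime; N = 7·53·59·8 = 175112.
N/7 = 25016; 25016 ≡ 5 (mod 7); 5·3 ≡ 1, so inverse 3.
N/53 = 3304; 3304 ≡ 18 (mod 53); 18·3 ≡ 1, so inverse 3.
N/59 = 2968; 2968 ≡ 18 (mod 59); 18·23 ≡ 1, so inverse 23.
N/8 = 21889; 21889 ≡ 1 (mod 8), inverse 1.
x ≡ 4·25016·3 + 30·3304·3 + 3·2968·23 + 3·21889·1 = 868011.
868011 mod 175112 = 167563.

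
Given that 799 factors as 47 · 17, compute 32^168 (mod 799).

Mod 47: 32 ≡ 32; by Fermat, exponent reduces to 168 mod 46 = 30; 32^30 ≡ 7 (mod 47).
Mod 17: 32 ≡ 15; by Fermat, exponent reduces to 168 mod 16 = 8; 15^8 ≡ 1 (mod 17).
Combine by CRT: x ≡ 7 (mod 47), x ≡ 1 (mod 17) ⇒ x ≡ 477 (mod 799).

477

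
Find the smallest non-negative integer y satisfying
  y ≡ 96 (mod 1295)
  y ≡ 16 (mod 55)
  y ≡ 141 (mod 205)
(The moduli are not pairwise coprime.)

115351

gcd(1295, 55) = 5 and 5 | (16 − 96), so the pair is consistent; merging gives y ≡ 1391 (mod 14245), where 14245 = lcm(1295, 55).
gcd(14245, 205) = 5 and 5 | (141 − 1391), so the pair is consistent; merging gives y ≡ 115351 (mod 584045), where 584045 = lcm(14245, 205).
The solution is unique modulo lcm(1295, 55, 205) = 584045.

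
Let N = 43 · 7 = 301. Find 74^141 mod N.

Mod 43: 74 ≡ 31; by Fermat, exponent reduces to 141 mod 42 = 15; 31^15 ≡ 41 (mod 43).
Mod 7: 74 ≡ 4; by Fermat, exponent reduces to 141 mod 6 = 3; 4^3 ≡ 1 (mod 7).
Combine by CRT: x ≡ 41 (mod 43), x ≡ 1 (mod 7) ⇒ x ≡ 127 (mod 301).

127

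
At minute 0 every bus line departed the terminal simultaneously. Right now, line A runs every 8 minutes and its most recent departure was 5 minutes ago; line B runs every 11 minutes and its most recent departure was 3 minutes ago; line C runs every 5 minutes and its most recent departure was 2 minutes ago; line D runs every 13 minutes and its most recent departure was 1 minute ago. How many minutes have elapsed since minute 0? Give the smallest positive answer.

The moduli are pairwise coprime; N = 8·11·5·13 = 5720.
N/8 = 715; 715 ≡ 3 (mod 8); 3·3 ≡ 1, so inverse 3.
N/11 = 520; 520 ≡ 3 (mod 11); 3·4 ≡ 1, so inverse 4.
N/5 = 1144; 1144 ≡ 4 (mod 5); 4·4 ≡ 1, so inverse 4.
N/13 = 440; 440 ≡ 11 (mod 13); 11·6 ≡ 1, so inverse 6.
t ≡ 5·715·3 + 3·520·4 + 2·1144·4 + 1·440·6 = 28757.
28757 mod 5720 = 157.

157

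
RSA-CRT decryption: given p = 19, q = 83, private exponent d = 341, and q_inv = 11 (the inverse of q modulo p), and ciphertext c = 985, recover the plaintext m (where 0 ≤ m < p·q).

d_p = d mod (p−1) = 341 mod 18 = 17; d_q = d mod (q−1) = 13.
m₁ = c^(d_p) mod p: c ≡ 16 (mod 19), and 16^17 mod 19 = 6.
m₂ = c^(d_q) mod q: c ≡ 72 (mod 83), and 72^13 mod 83 = 22.
h = q_inv·(m₁ − m₂) mod p = 11·(6 − 22) mod 19 = 14.
m = m₂ + h·q = 22 + 14·83 = 1184.

1184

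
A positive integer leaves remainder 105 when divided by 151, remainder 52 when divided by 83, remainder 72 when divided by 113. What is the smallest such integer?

From k ≡ 105 (mod 151) write k = 105 + 151t. Substituting into k ≡ 52 (mod 83) gives 151t ≡ 30 (mod 83), and since 68⁻¹ ≡ 11 (mod 83), t ≡ 81. Hence k ≡ 105 + 151·81 = 12336 (mod 12533).
From k ≡ 12336 (mod 12533) write k = 12336 + 12533t. Substituting into k ≡ 72 (mod 113) gives 12533t ≡ 53 (mod 113), and since 103⁻¹ ≡ 79 (mod 113), t ≡ 6. Hence k ≡ 12336 + 12533·6 = 87534 (mod 1416229).

87534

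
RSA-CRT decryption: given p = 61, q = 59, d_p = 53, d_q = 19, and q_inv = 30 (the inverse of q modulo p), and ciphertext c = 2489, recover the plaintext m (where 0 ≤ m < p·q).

m₁ = c^(d_p) mod p: c ≡ 49 (mod 61), and 49^53 mod 61 = 45.
m₂ = c^(d_q) mod q: c ≡ 11 (mod 59), and 11^19 mod 59 = 42.
h = q_inv·(m₁ − m₂) mod p = 30·(45 − 42) mod 61 = 29.
m = m₂ + h·q = 42 + 29·59 = 1753.

1753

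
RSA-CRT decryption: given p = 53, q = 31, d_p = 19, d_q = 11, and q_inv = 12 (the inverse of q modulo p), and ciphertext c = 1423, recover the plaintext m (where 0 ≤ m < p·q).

1134

m₁ = c^(d_p) mod p: c ≡ 45 (mod 53), and 45^19 mod 53 = 21.
m₂ = c^(d_q) mod q: c ≡ 28 (mod 31), and 28^11 mod 31 = 18.
h = q_inv·(m₁ − m₂) mod p = 12·(21 − 18) mod 53 = 36.
m = m₂ + h·q = 18 + 36·31 = 1134.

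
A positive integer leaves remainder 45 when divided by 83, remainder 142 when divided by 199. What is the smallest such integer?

From n ≡ 45 (mod 83) write n = 45 + 83t. Substituting into n ≡ 142 (mod 199) gives 83t ≡ 97 (mod 199), and since 83⁻¹ ≡ 12 (mod 199), t ≡ 169. Hence n ≡ 45 + 83·169 = 14072 (mod 16517).

14072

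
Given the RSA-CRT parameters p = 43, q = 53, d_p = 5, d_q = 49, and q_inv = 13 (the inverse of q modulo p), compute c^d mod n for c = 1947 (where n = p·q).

2098

m₁ = c^(d_p) mod p: c ≡ 12 (mod 43), and 12^5 mod 43 = 34.
m₂ = c^(d_q) mod q: c ≡ 39 (mod 53), and 39^49 mod 53 = 31.
h = q_inv·(m₁ − m₂) mod p = 13·(34 − 31) mod 43 = 39.
m = m₂ + h·q = 31 + 39·53 = 2098.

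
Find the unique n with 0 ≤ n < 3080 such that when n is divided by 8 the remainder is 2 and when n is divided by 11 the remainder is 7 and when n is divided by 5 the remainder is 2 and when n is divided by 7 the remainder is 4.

From n ≡ 2 (mod 8) write n = 2 + 8t. Substituting into n ≡ 7 (mod 11) gives 8t ≡ 5 (mod 11), and since 8⁻¹ ≡ 7 (mod 11), t ≡ 2. Hence n ≡ 2 + 8·2 = 18 (mod 88).
From n ≡ 18 (mod 88) write n = 18 + 88t. Substituting into n ≡ 2 (mod 5) gives 88t ≡ 4 (mod 5), and since 3⁻¹ ≡ 2 (mod 5), t ≡ 3. Hence n ≡ 18 + 88·3 = 282 (mod 440).
From n ≡ 282 (mod 440) write n = 282 + 440t. Substituting into n ≡ 4 (mod 7) gives 440t ≡ 2 (mod 7), and since 6⁻¹ ≡ 6 (mod 7), t ≡ 5. Hence n ≡ 282 + 440·5 = 2482 (mod 3080).

2482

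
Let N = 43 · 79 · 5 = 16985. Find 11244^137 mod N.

13709

Mod 43: 11244 ≡ 21; by Fermat, exponent reduces to 137 mod 42 = 11; 21^11 ≡ 35 (mod 43).
Mod 79: 11244 ≡ 26; by Fermat, exponent reduces to 137 mod 78 = 59; 26^59 ≡ 42 (mod 79).
Mod 5: 11244 ≡ 4; by Fermat, exponent reduces to 137 mod 4 = 1; 4^1 ≡ 4 (mod 5).
Combine by CRT: x ≡ 35 (mod 43), x ≡ 42 (mod 79), x ≡ 4 (mod 5) ⇒ x ≡ 13709 (mod 16985).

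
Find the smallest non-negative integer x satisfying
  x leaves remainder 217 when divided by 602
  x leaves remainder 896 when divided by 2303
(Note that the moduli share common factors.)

Combine the congruences pairwise.
gcd(602, 2303) = 7 and 7 | (896 − 217), so the pair is consistent; merging gives x ≡ 187439 (mod 198058), where 198058 = lcm(602, 2303).
The solution is unique modulo lcm(602, 2303) = 198058.

187439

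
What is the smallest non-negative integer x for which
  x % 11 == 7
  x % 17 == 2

172

From x ≡ 7 (mod 11) write x = 7 + 11t. Substituting into x ≡ 2 (mod 17) gives 11t ≡ 12 (mod 17), and since 11⁻¹ ≡ 14 (mod 17), t ≡ 15. Hence x ≡ 7 + 11·15 = 172 (mod 187).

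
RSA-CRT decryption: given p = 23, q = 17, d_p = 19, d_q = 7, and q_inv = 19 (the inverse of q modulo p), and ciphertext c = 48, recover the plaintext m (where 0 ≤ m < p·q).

m₁ = c^(d_p) mod p: c ≡ 2 (mod 23), and 2^19 mod 23 = 3.
m₂ = c^(d_q) mod q: c ≡ 14 (mod 17), and 14^7 mod 17 = 6.
h = q_inv·(m₁ − m₂) mod p = 19·(3 − 6) mod 23 = 12.
m = m₂ + h·q = 6 + 12·17 = 210.

210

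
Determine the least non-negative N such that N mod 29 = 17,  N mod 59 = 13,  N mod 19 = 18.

From N ≡ 17 (mod 29) write N = 17 + 29t. Substituting into N ≡ 13 (mod 59) gives 29t ≡ 55 (mod 59), and since 29⁻¹ ≡ 57 (mod 59), t ≡ 8. Hence N ≡ 17 + 29·8 = 249 (mod 1711).
From N ≡ 249 (mod 1711) write N = 249 + 1711t. Substituting into N ≡ 18 (mod 19) gives 1711t ≡ 16 (mod 19), and since 1⁻¹ ≡ 1 (mod 19), t ≡ 16. Hence N ≡ 249 + 1711·16 = 27625 (mod 32509).

27625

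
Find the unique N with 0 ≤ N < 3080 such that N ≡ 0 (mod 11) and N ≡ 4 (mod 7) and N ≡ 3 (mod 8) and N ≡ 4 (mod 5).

1859

The moduli are pairwise coprime; M = 11·7·8·5 = 3080.
M/11 = 280; 280 ≡ 5 (mod 11); 5·9 ≡ 1, so inverse 9.
M/7 = 440; 440 ≡ 6 (mod 7); 6·6 ≡ 1, so inverse 6.
M/8 = 385; 385 ≡ 1 (mod 8), inverse 1.
M/5 = 616; 616 ≡ 1 (mod 5), inverse 1.
N ≡ 0·280·9 + 4·440·6 + 3·385·1 + 4·616·1 = 14179.
14179 mod 3080 = 1859.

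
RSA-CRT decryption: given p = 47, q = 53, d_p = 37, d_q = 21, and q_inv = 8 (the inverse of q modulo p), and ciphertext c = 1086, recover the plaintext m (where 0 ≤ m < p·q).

2417

m₁ = c^(d_p) mod p: c ≡ 5 (mod 47), and 5^37 mod 47 = 20.
m₂ = c^(d_q) mod q: c ≡ 26 (mod 53), and 26^21 mod 53 = 32.
h = q_inv·(m₁ − m₂) mod p = 8·(20 − 32) mod 47 = 45.
m = m₂ + h·q = 32 + 45·53 = 2417.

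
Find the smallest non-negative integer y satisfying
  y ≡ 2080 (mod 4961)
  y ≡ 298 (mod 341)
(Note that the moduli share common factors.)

gcd(4961, 341) = 11 and 11 | (298 − 2080), so the pair is consistent; merging gives y ≡ 81456 (mod 153791), where 153791 = lcm(4961, 341).
The solution is unique modulo lcm(4961, 341) = 153791.

81456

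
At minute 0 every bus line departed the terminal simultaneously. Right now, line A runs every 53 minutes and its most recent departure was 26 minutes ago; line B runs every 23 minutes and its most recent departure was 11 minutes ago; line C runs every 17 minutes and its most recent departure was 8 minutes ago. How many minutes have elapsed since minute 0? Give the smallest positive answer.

10361

The moduli are pairwise coprime; N = 53·23·17 = 20723.
N/53 = 391; 391 ≡ 20 (mod 53); 20·8 ≡ 1, so inverse 8.
N/23 = 901; 901 ≡ 4 (mod 23); 4·6 ≡ 1, so inverse 6.
N/17 = 1219; 1219 ≡ 12 (mod 17); 12·10 ≡ 1, so inverse 10.
t ≡ 26·391·8 + 11·901·6 + 8·1219·10 = 238314.
238314 mod 20723 = 10361.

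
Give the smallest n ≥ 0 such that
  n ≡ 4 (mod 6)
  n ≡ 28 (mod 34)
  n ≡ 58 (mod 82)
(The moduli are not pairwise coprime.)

Combine the congruences pairwise.
gcd(6, 34) = 2 and 2 | (28 − 4), so the pair is consistent; merging gives n ≡ 28 (mod 102), where 102 = lcm(6, 34).
gcd(102, 82) = 2 and 2 | (58 − 28), so the pair is consistent; merging gives n ≡ 2272 (mod 4182), where 4182 = lcm(102, 82).
The solution is unique modulo lcm(6, 34, 82) = 4182.

2272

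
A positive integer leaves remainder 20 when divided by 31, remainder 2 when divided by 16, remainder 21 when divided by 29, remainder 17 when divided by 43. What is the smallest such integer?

From k ≡ 20 (mod 31) write k = 20 + 31t. Substituting into k ≡ 2 (mod 16) gives 31t ≡ 14 (mod 16), and since 15⁻¹ ≡ 15 (mod 16), t ≡ 2. Hence k ≡ 20 + 31·2 = 82 (mod 496).
From k ≡ 82 (mod 496) write k = 82 + 496t. Substituting into k ≡ 21 (mod 29) gives 496t ≡ 26 (mod 29), and since 3⁻¹ ≡ 10 (mod 29), t ≡ 28. Hence k ≡ 82 + 496·28 = 13970 (mod 14384).
From k ≡ 13970 (mod 14384) write k = 13970 + 14384t. Substituting into k ≡ 17 (mod 43) gives 14384t ≡ 22 (mod 43), and since 22⁻¹ ≡ 2 (mod 43), t ≡ 1. Hence k ≡ 13970 + 14384·1 = 28354 (mod 618512).

28354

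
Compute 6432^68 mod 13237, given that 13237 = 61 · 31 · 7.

Mod 61: 6432 ≡ 27; by Fermat, exponent reduces to 68 mod 60 = 8; 27^8 ≡ 20 (mod 61).
Mod 31: 6432 ≡ 15; by Fermat, exponent reduces to 68 mod 30 = 8; 15^8 ≡ 4 (mod 31).
Mod 7: 6432 ≡ 6; by Fermat, exponent reduces to 68 mod 6 = 2; 6^2 ≡ 1 (mod 7).
Combine by CRT: x ≡ 20 (mod 61), x ≡ 4 (mod 31), x ≡ 1 (mod 7) ⇒ x ≡ 12342 (mod 13237).

12342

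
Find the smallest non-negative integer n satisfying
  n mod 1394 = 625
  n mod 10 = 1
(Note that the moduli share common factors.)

Combine the congruences pairwise.
gcd(1394, 10) = 2 and 2 | (1 − 625), so the pair is consistent; merging gives n ≡ 6201 (mod 6970), where 6970 = lcm(1394, 10).
The solution is unique modulo lcm(1394, 10) = 6970.

6201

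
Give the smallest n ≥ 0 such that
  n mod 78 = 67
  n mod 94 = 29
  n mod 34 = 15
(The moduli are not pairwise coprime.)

Combine the congruences pairwise.
gcd(78, 94) = 2 and 2 | (29 − 67), so the pair is consistent; merging gives n ≡ 1627 (mod 3666), where 3666 = lcm(78, 94).
gcd(3666, 34) = 2 and 2 | (15 − 1627), so the pair is consistent; merging gives n ≡ 30955 (mod 62322), where 62322 = lcm(3666, 34).
The solution is unique modulo lcm(78, 94, 34) = 62322.

30955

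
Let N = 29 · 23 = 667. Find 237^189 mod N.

Mod 29: 237 ≡ 5; by Fermat, exponent reduces to 189 mod 28 = 21; 5^21 ≡ 28 (mod 29).
Mod 23: 237 ≡ 7; by Fermat, exponent reduces to 189 mod 22 = 13; 7^13 ≡ 20 (mod 23).
Combine by CRT: x ≡ 28 (mod 29), x ≡ 20 (mod 23) ⇒ x ≡ 434 (mod 667).

434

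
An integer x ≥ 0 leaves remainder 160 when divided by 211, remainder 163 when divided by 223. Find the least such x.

From x ≡ 160 (mod 211) write x = 160 + 211t. Substituting into x ≡ 163 (mod 223) gives 211t ≡ 3 (mod 223), and since 211⁻¹ ≡ 130 (mod 223), t ≡ 167. Hence x ≡ 160 + 211·167 = 35397 (mod 47053).

35397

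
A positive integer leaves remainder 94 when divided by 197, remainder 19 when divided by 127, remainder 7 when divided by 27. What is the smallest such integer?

176803

The moduli are pairwise coprime; N = 197·127·27 = 675513.
N/197 = 3429; 3429 ≡ 80 (mod 197); 80·165 ≡ 1, so inverse 165.
N/127 = 5319; 5319 ≡ 112 (mod 127); 112·110 ≡ 1, so inverse 110.
N/27 = 25019; 25019 ≡ 17 (mod 27); 17·8 ≡ 1, so inverse 8.
x ≡ 94·3429·165 + 19·5319·110 + 7·25019·8 = 65701564.
65701564 mod 675513 = 176803.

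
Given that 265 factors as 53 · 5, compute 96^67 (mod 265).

Mod 53: 96 ≡ 43; by Fermat, exponent reduces to 67 mod 52 = 15; 43^15 ≡ 6 (mod 53).
Mod 5: 96 ≡ 1; by Fermat, exponent reduces to 67 mod 4 = 3; 1^3 ≡ 1 (mod 5).
Combine by CRT: x ≡ 6 (mod 53), x ≡ 1 (mod 5) ⇒ x ≡ 6 (mod 265).

6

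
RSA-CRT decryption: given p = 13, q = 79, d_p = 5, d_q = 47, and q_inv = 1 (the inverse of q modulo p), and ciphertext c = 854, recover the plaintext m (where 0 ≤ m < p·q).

354

m₁ = c^(d_p) mod p: c ≡ 9 (mod 13), and 9^5 mod 13 = 3.
m₂ = c^(d_q) mod q: c ≡ 64 (mod 79), and 64^47 mod 79 = 38.
h = q_inv·(m₁ − m₂) mod p = 1·(3 − 38) mod 13 = 4.
m = m₂ + h·q = 38 + 4·79 = 354.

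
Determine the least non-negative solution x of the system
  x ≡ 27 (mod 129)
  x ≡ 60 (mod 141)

Combine the congruences pairwise.
gcd(129, 141) = 3 and 3 | (60 − 27), so the pair is consistent; merging gives x ≡ 1188 (mod 6063), where 6063 = lcm(129, 141).
The solution is unique modulo lcm(129, 141) = 6063.

1188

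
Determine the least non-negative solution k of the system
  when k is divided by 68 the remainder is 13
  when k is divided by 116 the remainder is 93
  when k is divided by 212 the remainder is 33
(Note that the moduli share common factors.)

30137

gcd(68, 116) = 4 and 4 | (93 − 13), so the pair is consistent; merging gives k ≡ 557 (mod 1972), where 1972 = lcm(68, 116).
gcd(1972, 212) = 4 and 4 | (33 − 557), so the pair is consistent; merging gives k ≡ 30137 (mod 104516), where 104516 = lcm(1972, 212).
The solution is unique modulo lcm(68, 116, 212) = 104516.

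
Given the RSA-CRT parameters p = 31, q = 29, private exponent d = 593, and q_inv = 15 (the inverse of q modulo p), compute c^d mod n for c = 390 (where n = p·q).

d_p = d mod (p−1) = 593 mod 30 = 23; d_q = d mod (q−1) = 5.
m₁ = c^(d_p) mod p: c ≡ 18 (mod 31), and 18^23 mod 31 = 7.
m₂ = c^(d_q) mod q: c ≡ 13 (mod 29), and 13^5 mod 29 = 6.
h = q_inv·(m₁ − m₂) mod p = 15·(7 − 6) mod 31 = 15.
m = m₂ + h·q = 6 + 15·29 = 441.

441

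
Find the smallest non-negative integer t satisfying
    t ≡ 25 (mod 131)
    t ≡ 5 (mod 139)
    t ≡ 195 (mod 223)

The moduli are pairwise coprime; N = 131·139·223 = 4060607.
N/131 = 30997; 30997 ≡ 81 (mod 131); 81·55 ≡ 1, so inverse 55.
N/139 = 29213; 29213 ≡ 23 (mod 139); 23·133 ≡ 1, so inverse 133.
N/223 = 18209; 18209 ≡ 146 (mod 223); 146·139 ≡ 1, so inverse 139.
t ≡ 25·30997·55 + 5·29213·133 + 195·18209·139 = 555602465.
555602465 mod 4060607 = 3359913.

3359913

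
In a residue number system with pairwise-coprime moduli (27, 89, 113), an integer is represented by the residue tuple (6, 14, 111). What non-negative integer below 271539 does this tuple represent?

The moduli are pairwise coprime; N = 27·89·113 = 271539.
N/27 = 10057; 10057 ≡ 13 (mod 27); 13·25 ≡ 1, so inverse 25.
N/89 = 3051; 3051 ≡ 25 (mod 89); 25·57 ≡ 1, so inverse 57.
N/113 = 2403; 2403 ≡ 30 (mod 113); 30·49 ≡ 1, so inverse 49.
x ≡ 6·10057·25 + 14·3051·57 + 111·2403·49 = 17013165.
17013165 mod 271539 = 177747.

177747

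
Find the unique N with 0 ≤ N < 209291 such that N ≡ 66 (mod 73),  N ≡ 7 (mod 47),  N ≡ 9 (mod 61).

158914

The moduli are pairwise coprime; M = 73·47·61 = 209291.
M/73 = 2867; 2867 ≡ 20 (mod 73); 20·11 ≡ 1, so inverse 11.
M/47 = 4453; 4453 ≡ 35 (mod 47); 35·43 ≡ 1, so inverse 43.
M/61 = 3431; 3431 ≡ 15 (mod 61); 15·57 ≡ 1, so inverse 57.
N ≡ 66·2867·11 + 7·4453·43 + 9·3431·57 = 5181898.
5181898 mod 209291 = 158914.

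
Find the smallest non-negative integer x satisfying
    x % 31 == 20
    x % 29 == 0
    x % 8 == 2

3306

From x ≡ 20 (mod 31) write x = 20 + 31t. Substituting into x ≡ 0 (mod 29) gives 31t ≡ 9 (mod 29), and since 2⁻¹ ≡ 15 (mod 29), t ≡ 19. Hence x ≡ 20 + 31·19 = 609 (mod 899).
From x ≡ 609 (mod 899) write x = 609 + 899t. Substituting into x ≡ 2 (mod 8) gives 899t ≡ 1 (mod 8), and since 3⁻¹ ≡ 3 (mod 8), t ≡ 3. Hence x ≡ 609 + 899·3 = 3306 (mod 7192).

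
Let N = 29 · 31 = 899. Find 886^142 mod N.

Mod 29: 886 ≡ 16; by Fermat, exponent reduces to 142 mod 28 = 2; 16^2 ≡ 24 (mod 29).
Mod 31: 886 ≡ 18; by Fermat, exponent reduces to 142 mod 30 = 22; 18^22 ≡ 9 (mod 31).
Combine by CRT: x ≡ 24 (mod 29), x ≡ 9 (mod 31) ⇒ x ≡ 691 (mod 899).

691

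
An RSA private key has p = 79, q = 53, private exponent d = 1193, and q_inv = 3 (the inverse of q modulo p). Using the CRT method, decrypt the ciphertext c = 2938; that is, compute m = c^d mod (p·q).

1878

d_p = d mod (p−1) = 1193 mod 78 = 23; d_q = d mod (q−1) = 49.
m₁ = c^(d_p) mod p: c ≡ 15 (mod 79), and 15^23 mod 79 = 61.
m₂ = c^(d_q) mod q: c ≡ 23 (mod 53), and 23^49 mod 53 = 23.
h = q_inv·(m₁ − m₂) mod p = 3·(61 − 23) mod 79 = 35.
m = m₂ + h·q = 23 + 35·53 = 1878.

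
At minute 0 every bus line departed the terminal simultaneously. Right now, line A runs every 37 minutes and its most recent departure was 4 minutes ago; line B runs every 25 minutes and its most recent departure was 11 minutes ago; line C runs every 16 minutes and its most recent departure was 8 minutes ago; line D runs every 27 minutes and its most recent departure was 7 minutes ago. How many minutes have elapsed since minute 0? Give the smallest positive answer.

The moduli are pairwise coprime; N = 37·25·16·27 = 399600.
N/37 = 10800; 10800 ≡ 33 (mod 37); 33·9 ≡ 1, so inverse 9.
N/25 = 15984; 15984 ≡ 9 (mod 25); 9·14 ≡ 1, so inverse 14.
N/16 = 24975; 24975 ≡ 15 (mod 16); 15·15 ≡ 1, so inverse 15.
N/27 = 14800; 14800 ≡ 4 (mod 27); 4·7 ≡ 1, so inverse 7.
t ≡ 4·10800·9 + 11·15984·14 + 8·24975·15 + 7·14800·7 = 6572536.
6572536 mod 399600 = 178936.

178936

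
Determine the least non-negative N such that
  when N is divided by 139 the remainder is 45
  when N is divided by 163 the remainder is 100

11999

Combine the congruences pairwise.
From N ≡ 45 (mod 139) write N = 45 + 139t. Substituting into N ≡ 100 (mod 163) gives 139t ≡ 55 (mod 163), and since 139⁻¹ ≡ 129 (mod 163), t ≡ 86. Hence N ≡ 45 + 139·86 = 11999 (mod 22657).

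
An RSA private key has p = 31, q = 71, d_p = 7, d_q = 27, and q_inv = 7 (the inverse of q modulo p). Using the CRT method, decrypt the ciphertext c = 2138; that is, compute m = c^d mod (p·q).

m₁ = c^(d_p) mod p: c ≡ 30 (mod 31), and 30^7 mod 31 = 30.
m₂ = c^(d_q) mod q: c ≡ 8 (mod 71), and 8^27 mod 71 = 60.
h = q_inv·(m₁ − m₂) mod p = 7·(30 − 60) mod 31 = 7.
m = m₂ + h·q = 60 + 7·71 = 557.

557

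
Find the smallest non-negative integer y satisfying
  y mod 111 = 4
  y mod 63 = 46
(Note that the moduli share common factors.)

gcd(111, 63) = 3 and 3 | (46 − 4), so the pair is consistent; merging gives y ≡ 1558 (mod 2331), where 2331 = lcm(111, 63).
The solution is unique modulo lcm(111, 63) = 2331.

1558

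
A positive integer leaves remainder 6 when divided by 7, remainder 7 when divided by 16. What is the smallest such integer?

55

From N ≡ 6 (mod 7) write N = 6 + 7t. Substituting into N ≡ 7 (mod 16) gives 7t ≡ 1 (mod 16), and since 7⁻¹ ≡ 7 (mod 16), t ≡ 7. Hence N ≡ 6 + 7·7 = 55 (mod 112).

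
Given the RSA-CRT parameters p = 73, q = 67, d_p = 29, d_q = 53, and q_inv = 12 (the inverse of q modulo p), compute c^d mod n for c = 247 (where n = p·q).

2827

m₁ = c^(d_p) mod p: c ≡ 28 (mod 73), and 28^29 mod 73 = 53.
m₂ = c^(d_q) mod q: c ≡ 46 (mod 67), and 46^53 mod 67 = 13.
h = q_inv·(m₁ − m₂) mod p = 12·(53 − 13) mod 73 = 42.
m = m₂ + h·q = 13 + 42·67 = 2827.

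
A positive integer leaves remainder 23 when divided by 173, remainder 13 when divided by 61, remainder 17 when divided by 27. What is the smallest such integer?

116279

The moduli are pairwise coprime; N = 173·61·27 = 284931.
N/173 = 1647; 1647 ≡ 90 (mod 173); 90·25 ≡ 1, so inverse 25.
N/61 = 4671; 4671 ≡ 35 (mod 61); 35·7 ≡ 1, so inverse 7.
N/27 = 10553; 10553 ≡ 23 (mod 27); 23·20 ≡ 1, so inverse 20.
k ≡ 23·1647·25 + 13·4671·7 + 17·10553·20 = 4960106.
4960106 mod 284931 = 116279.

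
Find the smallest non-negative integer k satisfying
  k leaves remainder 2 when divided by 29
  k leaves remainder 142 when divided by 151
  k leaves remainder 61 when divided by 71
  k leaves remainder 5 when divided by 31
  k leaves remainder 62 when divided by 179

1002540935

The moduli are pairwise coprime; N = 29·151·71·31·179 = 1725234041.
N/29 = 59490829; 59490829 ≡ 26 (mod 29); 26·19 ≡ 1, so inverse 19.
N/151 = 11425391; 11425391 ≡ 127 (mod 151); 127·44 ≡ 1, so inverse 44.
N/71 = 24299071; 24299071 ≡ 31 (mod 71); 31·55 ≡ 1, so inverse 55.
N/31 = 55652711; 55652711 ≡ 23 (mod 31); 23·27 ≡ 1, so inverse 27.
N/179 = 9638179; 9638179 ≡ 103 (mod 179); 103·73 ≡ 1, so inverse 73.
k ≡ 2·59490829·19 + 142·11425391·44 + 61·24299071·55 + 5·55652711·27 + 62·9638179·73 = 206305391814.
206305391814 mod 1725234041 = 1002540935.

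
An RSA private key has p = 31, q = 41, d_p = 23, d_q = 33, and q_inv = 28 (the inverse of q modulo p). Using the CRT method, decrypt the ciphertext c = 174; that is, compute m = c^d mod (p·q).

m₁ = c^(d_p) mod p: c ≡ 19 (mod 31), and 19^23 mod 31 = 9.
m₂ = c^(d_q) mod q: c ≡ 10 (mod 41), and 10^33 mod 41 = 16.
h = q_inv·(m₁ − m₂) mod p = 28·(9 − 16) mod 31 = 21.
m = m₂ + h·q = 16 + 21·41 = 877.

877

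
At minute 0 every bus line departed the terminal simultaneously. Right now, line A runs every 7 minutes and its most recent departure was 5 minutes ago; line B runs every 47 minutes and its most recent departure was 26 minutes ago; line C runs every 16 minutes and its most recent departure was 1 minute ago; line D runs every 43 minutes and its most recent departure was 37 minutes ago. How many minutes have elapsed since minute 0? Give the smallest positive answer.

199729

The moduli are pairwise coprime; N = 7·47·16·43 = 226352.
N/7 = 32336; 32336 ≡ 3 (mod 7); 3·5 ≡ 1, so inverse 5.
N/47 = 4816; 4816 ≡ 22 (mod 47); 22·15 ≡ 1, so inverse 15.
N/16 = 14147; 14147 ≡ 3 (mod 16); 3·11 ≡ 1, so inverse 11.
N/43 = 5264; 5264 ≡ 18 (mod 43); 18·12 ≡ 1, so inverse 12.
t ≡ 5·32336·5 + 26·4816·15 + 1·14147·11 + 37·5264·12 = 5179473.
5179473 mod 226352 = 199729.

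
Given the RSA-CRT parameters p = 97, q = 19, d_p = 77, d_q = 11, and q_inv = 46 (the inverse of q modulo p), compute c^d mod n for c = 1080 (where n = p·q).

1282

m₁ = c^(d_p) mod p: c ≡ 13 (mod 97), and 13^77 mod 97 = 21.
m₂ = c^(d_q) mod q: c ≡ 16 (mod 19), and 16^11 mod 19 = 9.
h = q_inv·(m₁ − m₂) mod p = 46·(21 − 9) mod 97 = 67.
m = m₂ + h·q = 9 + 67·19 = 1282.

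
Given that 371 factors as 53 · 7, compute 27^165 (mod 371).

Mod 53: 27 ≡ 27; by Fermat, exponent reduces to 165 mod 52 = 9; 27^9 ≡ 50 (mod 53).
Mod 7: 27 ≡ 6; by Fermat, exponent reduces to 165 mod 6 = 3; 6^3 ≡ 6 (mod 7).
Combine by CRT: x ≡ 50 (mod 53), x ≡ 6 (mod 7) ⇒ x ≡ 209 (mod 371).

209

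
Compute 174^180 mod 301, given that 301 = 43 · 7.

183

Mod 43: 174 ≡ 2; by Fermat, exponent reduces to 180 mod 42 = 12; 2^12 ≡ 11 (mod 43).
Mod 7: 174 ≡ 6; since 6 | 180, by Fermat 6^180 ≡ 1 (mod 7).
Combine by CRT: x ≡ 11 (mod 43), x ≡ 1 (mod 7) ⇒ x ≡ 183 (mod 301).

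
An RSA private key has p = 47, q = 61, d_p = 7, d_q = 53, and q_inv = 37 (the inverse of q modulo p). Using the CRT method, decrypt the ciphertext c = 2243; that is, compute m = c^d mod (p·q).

196

m₁ = c^(d_p) mod p: c ≡ 34 (mod 47), and 34^7 mod 47 = 8.
m₂ = c^(d_q) mod q: c ≡ 47 (mod 61), and 47^53 mod 61 = 13.
h = q_inv·(m₁ − m₂) mod p = 37·(8 − 13) mod 47 = 3.
m = m₂ + h·q = 13 + 3·61 = 196.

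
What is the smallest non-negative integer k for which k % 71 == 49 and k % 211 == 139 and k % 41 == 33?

Combine the congruences pairwise.
From k ≡ 49 (mod 71) write k = 49 + 71t. Substituting into k ≡ 139 (mod 211) gives 71t ≡ 90 (mod 211), and since 71⁻¹ ≡ 107 (mod 211), t ≡ 135. Hence k ≡ 49 + 71·135 = 9634 (mod 14981).
From k ≡ 9634 (mod 14981) write k = 9634 + 14981t. Substituting into k ≡ 33 (mod 41) gives 14981t ≡ 34 (mod 41), and since 16⁻¹ ≡ 18 (mod 41), t ≡ 38. Hence k ≡ 9634 + 14981·38 = 578912 (mod 614221).

578912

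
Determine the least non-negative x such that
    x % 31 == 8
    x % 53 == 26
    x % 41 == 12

Combine the congruences pairwise.
From x ≡ 8 (mod 31) write x = 8 + 31t. Substituting into x ≡ 26 (mod 53) gives 31t ≡ 18 (mod 53), and since 31⁻¹ ≡ 12 (mod 53), t ≡ 4. Hence x ≡ 8 + 31·4 = 132 (mod 1643).
From x ≡ 132 (mod 1643) write x = 132 + 1643t. Substituting into x ≡ 12 (mod 41) gives 1643t ≡ 3 (mod 41), and since 3⁻¹ ≡ 14 (mod 41), t ≡ 1. Hence x ≡ 132 + 1643·1 = 1775 (mod 67363).

1775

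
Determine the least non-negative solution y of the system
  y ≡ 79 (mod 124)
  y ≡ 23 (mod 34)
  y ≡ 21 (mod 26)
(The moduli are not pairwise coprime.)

Combine the congruences pairwise.
gcd(124, 34) = 2 and 2 | (23 − 79), so the pair is consistent; merging gives y ≡ 2063 (mod 2108), where 2108 = lcm(124, 34).
gcd(2108, 26) = 2 and 2 | (21 − 2063), so the pair is consistent; merging gives y ≡ 14711 (mod 27404), where 27404 = lcm(2108, 26).
The solution is unique modulo lcm(124, 34, 26) = 27404.

14711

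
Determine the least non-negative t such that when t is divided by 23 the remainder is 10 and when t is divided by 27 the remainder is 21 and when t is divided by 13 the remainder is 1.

From t ≡ 10 (mod 23) write t = 10 + 23s. Substituting into t ≡ 21 (mod 27) gives 23s ≡ 11 (mod 27), and since 23⁻¹ ≡ 20 (mod 27), s ≡ 4. Hence t ≡ 10 + 23·4 = 102 (mod 621).
From t ≡ 102 (mod 621) write t = 102 + 621s. Substituting into t ≡ 1 (mod 13) gives 621s ≡ 3 (mod 13), and since 10⁻¹ ≡ 4 (mod 13), s ≡ 12. Hence t ≡ 102 + 621·12 = 7554 (mod 8073).

7554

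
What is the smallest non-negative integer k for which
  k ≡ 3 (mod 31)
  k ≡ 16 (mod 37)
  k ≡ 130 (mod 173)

The moduli are pairwise coprime; N = 31·37·173 = 198431.
N/31 = 6401; 6401 ≡ 15 (mod 31); 15·29 ≡ 1, so inverse 29.
N/37 = 5363; 5363 ≡ 35 (mod 37); 35·18 ≡ 1, so inverse 18.
N/173 = 1147; 1147 ≡ 109 (mod 173); 109·100 ≡ 1, so inverse 100.
k ≡ 3·6401·29 + 16·5363·18 + 130·1147·100 = 17012431.
17012431 mod 198431 = 145796.

145796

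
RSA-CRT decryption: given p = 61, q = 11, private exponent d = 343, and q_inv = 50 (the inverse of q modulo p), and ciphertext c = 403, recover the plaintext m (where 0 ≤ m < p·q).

145

d_p = d mod (p−1) = 343 mod 60 = 43; d_q = d mod (q−1) = 3.
m₁ = c^(d_p) mod p: c ≡ 37 (mod 61), and 37^43 mod 61 = 23.
m₂ = c^(d_q) mod q: c ≡ 7 (mod 11), and 7^3 mod 11 = 2.
h = q_inv·(m₁ − m₂) mod p = 50·(23 − 2) mod 61 = 13.
m = m₂ + h·q = 2 + 13·11 = 145.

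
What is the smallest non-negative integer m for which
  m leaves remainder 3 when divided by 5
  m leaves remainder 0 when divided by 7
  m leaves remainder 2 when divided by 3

The moduli are pairwise coprime; N = 5·7·3 = 105.
N/5 = 21; 21 ≡ 1 (mod 5), inverse 1.
N/7 = 15; 15 ≡ 1 (mod 7), inverse 1.
N/3 = 35; 35 ≡ 2 (mod 3); 2·2 ≡ 1, so inverse 2.
m ≡ 3·21·1 + 0·15·1 + 2·35·2 = 203.
203 mod 105 = 98.

98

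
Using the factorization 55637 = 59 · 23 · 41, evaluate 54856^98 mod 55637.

34225

Mod 59: 54856 ≡ 45; by Fermat, exponent reduces to 98 mod 58 = 40; 45^40 ≡ 5 (mod 59).
Mod 23: 54856 ≡ 1; by Fermat, exponent reduces to 98 mod 22 = 10; 1^10 ≡ 1 (mod 23).
Mod 41: 54856 ≡ 39; by Fermat, exponent reduces to 98 mod 40 = 18; 39^18 ≡ 31 (mod 41).
Combine by CRT: x ≡ 5 (mod 59), x ≡ 1 (mod 23), x ≡ 31 (mod 41) ⇒ x ≡ 34225 (mod 55637).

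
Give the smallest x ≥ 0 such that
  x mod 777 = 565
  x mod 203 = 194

gcd(777, 203) = 7 and 7 | (194 − 565), so the pair is consistent; merging gives x ≡ 22321 (mod 22533), where 22533 = lcm(777, 203).
The solution is unique modulo lcm(777, 203) = 22533.

22321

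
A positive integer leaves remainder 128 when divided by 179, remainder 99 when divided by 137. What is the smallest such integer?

From N ≡ 128 (mod 179) write N = 128 + 179t. Substituting into N ≡ 99 (mod 137) gives 179t ≡ 108 (mod 137), and since 42⁻¹ ≡ 62 (mod 137), t ≡ 120. Hence N ≡ 128 + 179·120 = 21608 (mod 24523).

21608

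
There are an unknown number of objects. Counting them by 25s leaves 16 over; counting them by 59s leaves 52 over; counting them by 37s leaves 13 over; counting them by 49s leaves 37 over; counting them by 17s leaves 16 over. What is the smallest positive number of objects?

The moduli are pairwise coprime; M = 25·59·37·49·17 = 45460975.
M/25 = 1818439; 1818439 ≡ 14 (mod 25); 14·9 ≡ 1, so inverse 9.
M/59 = 770525; 770525 ≡ 44 (mod 59); 44·55 ≡ 1, so inverse 55.
M/37 = 1228675; 1228675 ≡ 16 (mod 37); 16·7 ≡ 1, so inverse 7.
M/49 = 927775; 927775 ≡ 9 (mod 49); 9·11 ≡ 1, so inverse 11.
M/17 = 2674175; 2674175 ≡ 7 (mod 17); 7·5 ≡ 1, so inverse 5.
N ≡ 16·1818439·9 + 52·770525·55 + 13·1228675·7 + 37·927775·11 + 16·2674175·5 = 3168904566.
3168904566 mod 45460975 = 32097291.

32097291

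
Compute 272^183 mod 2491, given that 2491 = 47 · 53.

Mod 47: 272 ≡ 37; by Fermat, exponent reduces to 183 mod 46 = 45; 37^45 ≡ 14 (mod 47).
Mod 53: 272 ≡ 7; by Fermat, exponent reduces to 183 mod 52 = 27; 7^27 ≡ 7 (mod 53).
Combine by CRT: x ≡ 14 (mod 47), x ≡ 7 (mod 53) ⇒ x ≡ 484 (mod 2491).

484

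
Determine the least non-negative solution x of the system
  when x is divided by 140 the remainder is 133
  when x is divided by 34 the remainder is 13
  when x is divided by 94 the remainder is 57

Combine the congruences pairwise.
gcd(140, 34) = 2 and 2 | (13 − 133), so the pair is consistent; merging gives x ≡ 693 (mod 2380), where 2380 = lcm(140, 34).
gcd(2380, 94) = 2 and 2 | (57 − 693), so the pair is consistent; merging gives x ≡ 17353 (mod 111860), where 111860 = lcm(2380, 94).
The solution is unique modulo lcm(140, 34, 94) = 111860.

17353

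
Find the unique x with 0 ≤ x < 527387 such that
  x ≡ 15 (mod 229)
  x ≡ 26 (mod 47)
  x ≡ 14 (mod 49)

313516

Combine the congruences pairwise.
From x ≡ 15 (mod 229) write x = 15 + 229t. Substituting into x ≡ 26 (mod 47) gives 229t ≡ 11 (mod 47), and since 41⁻¹ ≡ 39 (mod 47), t ≡ 6. Hence x ≡ 15 + 229·6 = 1389 (mod 10763).
From x ≡ 1389 (mod 10763) write x = 1389 + 10763t. Substituting into x ≡ 14 (mod 49) gives 10763t ≡ 46 (mod 49), and since 32⁻¹ ≡ 23 (mod 49), t ≡ 29. Hence x ≡ 1389 + 10763·29 = 313516 (mod 527387).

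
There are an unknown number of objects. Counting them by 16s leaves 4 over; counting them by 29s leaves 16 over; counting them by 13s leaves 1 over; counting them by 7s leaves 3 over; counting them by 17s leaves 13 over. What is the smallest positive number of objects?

686388

From N ≡ 4 (mod 16) write N = 4 + 16t. Substituting into N ≡ 16 (mod 29) gives 16t ≡ 12 (mod 29), and since 16⁻¹ ≡ 20 (mod 29), t ≡ 8. Hence N ≡ 4 + 16·8 = 132 (mod 464).
From N ≡ 132 (mod 464) write N = 132 + 464t. Substituting into N ≡ 1 (mod 13) gives 464t ≡ 12 (mod 13), and since 9⁻¹ ≡ 3 (mod 13), t ≡ 10. Hence N ≡ 132 + 464·10 = 4772 (mod 6032).
From N ≡ 4772 (mod 6032) write N = 4772 + 6032t. Substituting into N ≡ 3 (mod 7) gives 6032t ≡ 5 (mod 7), and since 5⁻¹ ≡ 3 (mod 7), t ≡ 1. Hence N ≡ 4772 + 6032·1 = 10804 (mod 42224).
From N ≡ 10804 (mod 42224) write N = 10804 + 42224t. Substituting into N ≡ 13 (mod 17) gives 42224t ≡ 4 (mod 17), and since 13⁻¹ ≡ 4 (mod 17), t ≡ 16. Hence N ≡ 10804 + 42224·16 = 686388 (mod 717808).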